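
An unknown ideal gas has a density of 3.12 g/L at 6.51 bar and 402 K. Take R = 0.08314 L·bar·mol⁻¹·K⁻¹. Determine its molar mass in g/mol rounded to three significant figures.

M ≈ 16.0 g/mol

ρ = PM/(RT) ⇒ M = ρRT/P = (3.12 × 0.08314 × 402.0) / 6.51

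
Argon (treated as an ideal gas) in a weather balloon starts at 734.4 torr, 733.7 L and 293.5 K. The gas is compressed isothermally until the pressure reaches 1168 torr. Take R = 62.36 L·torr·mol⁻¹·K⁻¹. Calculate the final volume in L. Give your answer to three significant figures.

V₂ ≈ 461 L

T constant ⇒ Boyle's law P V = const: T₂ = T₁; V₂ = V₁·(P₁/P₂) = 461.3 L.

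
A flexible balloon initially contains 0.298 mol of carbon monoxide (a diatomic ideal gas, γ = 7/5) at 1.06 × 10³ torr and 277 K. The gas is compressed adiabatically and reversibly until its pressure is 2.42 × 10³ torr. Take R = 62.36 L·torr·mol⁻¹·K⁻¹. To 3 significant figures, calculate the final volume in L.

From PV = nRT: V₁ = nRT₁/P₁ = 4.856 L.
Adiabatic (γ = 7/5), T V^(γ−1) and P V^γ constant: T₂ = T₁·(P₂/P₁)^((γ−1)/γ) = 350.7 K; V₂ = V₁·(P₁/P₂)^(1/γ) = 2.693 L.

V₂ ≈ 2.69 L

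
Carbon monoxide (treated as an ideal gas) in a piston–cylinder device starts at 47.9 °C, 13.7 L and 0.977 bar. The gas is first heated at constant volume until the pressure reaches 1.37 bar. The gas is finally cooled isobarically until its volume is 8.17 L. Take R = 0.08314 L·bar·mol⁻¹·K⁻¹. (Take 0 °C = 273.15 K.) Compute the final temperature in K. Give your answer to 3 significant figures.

Convert: T₁ = 321.0 K.
V constant ⇒ P ∝ T: V₂ = V₁; T₂ = T₁·(P₂/P₁) = 450.2 K.
P constant ⇒ V ∝ T: P₃ = P₂; T₃ = T₂·(V₃/V₂) = 268.5 K.

T₃ ≈ 268 K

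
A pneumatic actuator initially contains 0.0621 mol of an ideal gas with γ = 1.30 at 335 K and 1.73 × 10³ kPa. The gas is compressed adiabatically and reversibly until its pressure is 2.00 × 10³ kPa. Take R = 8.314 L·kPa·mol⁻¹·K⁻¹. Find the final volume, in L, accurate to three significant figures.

V₂ ≈ 0.0894 L

From PV = nRT: V₁ = nRT₁/P₁ = 0.09998 L.
Reversible adiabatic, γ = 1.30: T₂ = T₁·(P₂/P₁)^((γ−1)/γ) = 346.4 K; V₂ = V₁·(P₁/P₂)^(1/γ) = 0.08942 L.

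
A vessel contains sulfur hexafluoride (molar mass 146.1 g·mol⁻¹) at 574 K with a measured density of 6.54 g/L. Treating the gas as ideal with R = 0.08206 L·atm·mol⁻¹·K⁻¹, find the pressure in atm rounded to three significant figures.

ρ = PM/(RT) ⇒ P = ρRT/M = (6.54 × 0.08206 × 574.0) / 146.1

P ≈ 2.11 atm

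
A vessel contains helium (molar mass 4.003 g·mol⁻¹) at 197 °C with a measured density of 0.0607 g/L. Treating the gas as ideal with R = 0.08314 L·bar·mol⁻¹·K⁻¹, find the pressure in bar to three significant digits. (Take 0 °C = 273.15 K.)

P ≈ 0.593 bar

ρ = PM/(RT) ⇒ P = ρRT/M = (0.0607 × 0.08314 × 470.1) / 4.003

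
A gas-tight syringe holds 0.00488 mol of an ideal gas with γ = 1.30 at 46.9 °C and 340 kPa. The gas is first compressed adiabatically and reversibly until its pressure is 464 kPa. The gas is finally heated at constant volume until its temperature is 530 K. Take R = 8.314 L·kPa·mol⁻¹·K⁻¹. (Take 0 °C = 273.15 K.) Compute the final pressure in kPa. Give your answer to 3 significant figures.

Convert: T₁ = 320.0 K.
From PV = nRT: V₁ = nRT₁/P₁ = 0.03819 L.
Adiabatic (γ = 1.30), T V^(γ−1) and P V^γ constant: T₂ = T₁·(P₂/P₁)^((γ−1)/γ) = 343.9 K; V₂ = V₁·(P₁/P₂)^(1/γ) = 0.03007 L.
V constant ⇒ P ∝ T: V₃ = V₂; P₃ = P₂·(T₃/T₂) = 715.2 kPa.

P₃ ≈ 715 kPa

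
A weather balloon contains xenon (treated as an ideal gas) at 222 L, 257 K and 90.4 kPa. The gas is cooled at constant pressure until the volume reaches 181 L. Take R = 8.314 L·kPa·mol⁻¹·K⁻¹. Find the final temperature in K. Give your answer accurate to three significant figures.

P constant ⇒ V ∝ T: P₂ = P₁; T₂ = T₁·(V₂/V₁) = 209.5 K.

T₂ ≈ 210 K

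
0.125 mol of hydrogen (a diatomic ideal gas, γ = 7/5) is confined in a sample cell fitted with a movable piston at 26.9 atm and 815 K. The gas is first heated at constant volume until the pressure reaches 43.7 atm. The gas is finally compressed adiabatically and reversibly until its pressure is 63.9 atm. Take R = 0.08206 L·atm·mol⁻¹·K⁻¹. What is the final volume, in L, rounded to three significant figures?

V₃ ≈ 0.237 L

From PV = nRT: V₁ = nRT₁/P₁ = 0.3108 L.
V constant ⇒ P ∝ T: V₂ = V₁; T₂ = T₁·(P₂/P₁) = 1324 K.
Adiabatic (γ = 7/5), T V^(γ−1) and P V^γ constant: T₃ = T₂·(P₃/P₂)^((γ−1)/γ) = 1476 K; V₃ = V₂·(P₂/P₃)^(1/γ) = 0.2369 L.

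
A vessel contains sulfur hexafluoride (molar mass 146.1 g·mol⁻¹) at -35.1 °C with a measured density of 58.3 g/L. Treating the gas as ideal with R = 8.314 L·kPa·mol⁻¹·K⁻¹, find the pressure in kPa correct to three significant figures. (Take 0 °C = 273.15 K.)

P ≈ 790 kPa

ρ = PM/(RT) ⇒ P = ρRT/M = (58.3 × 8.314 × 238.0) / 146.1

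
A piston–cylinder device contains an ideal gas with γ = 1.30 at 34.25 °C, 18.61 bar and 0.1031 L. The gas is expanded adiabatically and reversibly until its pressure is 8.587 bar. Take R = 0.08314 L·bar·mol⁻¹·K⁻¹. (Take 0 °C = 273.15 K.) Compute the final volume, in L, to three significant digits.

Convert: T₁ = 307.4 K.
Reversible adiabatic, γ = 1.30: T₂ = T₁·(P₂/P₁)^((γ−1)/γ) = 257.2 K; V₂ = V₁·(P₁/P₂)^(1/γ) = 0.1869 L.

V₂ ≈ 0.187 L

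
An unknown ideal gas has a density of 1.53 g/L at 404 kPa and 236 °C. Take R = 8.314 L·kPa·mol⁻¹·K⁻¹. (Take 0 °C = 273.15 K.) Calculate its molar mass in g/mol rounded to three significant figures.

ρ = PM/(RT) ⇒ M = ρRT/P = (1.53 × 8.314 × 509.1) / 404

M ≈ 16.0 g/mol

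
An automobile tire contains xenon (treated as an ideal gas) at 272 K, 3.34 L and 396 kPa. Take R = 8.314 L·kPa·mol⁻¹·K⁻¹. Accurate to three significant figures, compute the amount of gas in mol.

n ≈ 0.585 mol

PV = nRT ⇒ n = PV/(RT) = (396 × 3.34) / (8.314 × 272)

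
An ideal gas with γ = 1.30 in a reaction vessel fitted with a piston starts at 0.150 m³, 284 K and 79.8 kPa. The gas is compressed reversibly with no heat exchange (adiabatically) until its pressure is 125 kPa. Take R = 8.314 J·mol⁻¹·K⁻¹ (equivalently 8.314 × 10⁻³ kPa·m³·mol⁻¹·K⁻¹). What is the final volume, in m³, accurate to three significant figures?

V₂ ≈ 0.106 m³

Reversible adiabatic, γ = 1.30: T₂ = T₁·(P₂/P₁)^((γ−1)/γ) = 315.0 K; V₂ = V₁·(P₁/P₂)^(1/γ) = 0.1062 m³.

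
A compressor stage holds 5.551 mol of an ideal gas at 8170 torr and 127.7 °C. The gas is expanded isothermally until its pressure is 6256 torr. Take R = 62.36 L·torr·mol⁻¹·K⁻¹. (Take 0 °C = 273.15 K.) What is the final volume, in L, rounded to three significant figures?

V₂ ≈ 22.2 L

Convert: T₁ = 400.8 K.
From PV = nRT: V₁ = nRT₁/P₁ = 16.98 L.
Isothermal, so P V is constant: T₂ = T₁; V₂ = V₁·(P₁/P₂) = 22.18 L.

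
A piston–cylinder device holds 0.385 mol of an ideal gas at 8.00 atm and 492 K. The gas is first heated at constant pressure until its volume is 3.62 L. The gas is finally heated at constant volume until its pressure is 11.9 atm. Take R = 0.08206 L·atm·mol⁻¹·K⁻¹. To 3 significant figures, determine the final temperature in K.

From PV = nRT: V₁ = nRT₁/P₁ = 1.943 L.
P constant ⇒ V ∝ T: P₂ = P₁; T₂ = T₁·(V₂/V₁) = 916.7 K.
V constant ⇒ P ∝ T: V₃ = V₂; T₃ = T₂·(P₃/P₂) = 1364 K.

T₃ ≈ 1.36e+03 K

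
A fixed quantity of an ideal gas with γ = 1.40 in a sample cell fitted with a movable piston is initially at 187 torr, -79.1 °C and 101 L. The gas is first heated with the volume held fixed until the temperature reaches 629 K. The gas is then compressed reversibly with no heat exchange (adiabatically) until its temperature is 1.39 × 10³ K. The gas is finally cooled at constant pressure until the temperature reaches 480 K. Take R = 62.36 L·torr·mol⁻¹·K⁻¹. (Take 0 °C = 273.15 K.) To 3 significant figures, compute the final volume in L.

V₄ ≈ 4.80 L

Convert: T₁ = 194.0 K.
V constant ⇒ P ∝ T: V₂ = V₁; P₂ = P₁·(T₂/T₁) = 606.1 torr.
Reversible adiabatic, γ = 1.40: P₃ = P₂·(T₃/T₂)^(γ/(γ−1)) = 9724 torr; V₃ = V₂·(T₂/T₃)^(1/(γ−1)) = 13.91 L.
P constant ⇒ V ∝ T: P₄ = P₃; V₄ = V₃·(T₄/T₃) = 4.804 L.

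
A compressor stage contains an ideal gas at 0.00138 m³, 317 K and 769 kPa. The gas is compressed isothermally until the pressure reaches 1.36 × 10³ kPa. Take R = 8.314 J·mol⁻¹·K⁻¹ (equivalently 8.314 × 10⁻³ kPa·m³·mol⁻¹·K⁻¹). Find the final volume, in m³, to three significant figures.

T constant ⇒ Boyle's law P V = const: T₂ = T₁; V₂ = V₁·(P₁/P₂) = 0.0007803 m³.

V₂ ≈ 0.000780 m³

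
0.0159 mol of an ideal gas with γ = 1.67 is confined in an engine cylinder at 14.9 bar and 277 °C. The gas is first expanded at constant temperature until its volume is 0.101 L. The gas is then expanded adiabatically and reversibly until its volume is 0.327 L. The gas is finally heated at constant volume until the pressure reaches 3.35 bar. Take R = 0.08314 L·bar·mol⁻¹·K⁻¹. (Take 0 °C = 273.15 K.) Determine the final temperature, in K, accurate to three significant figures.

T₄ ≈ 829 K

Convert: T₁ = 550.1 K.
From PV = nRT: V₁ = nRT₁/P₁ = 0.04881 L.
T constant ⇒ Boyle's law P V = const: T₂ = T₁; P₂ = P₁·(V₁/V₂) = 7.201 bar.
Reversible adiabatic, γ = 1.67: T₃ = T₂·(V₂/V₃)^(γ−1) = 250.4 K; P₃ = P₂·(V₂/V₃)^γ = 1.012 bar.
Isochoric, so P/T is constant: V₄ = V₃; T₄ = T₃·(P₄/P₃) = 828.7 K.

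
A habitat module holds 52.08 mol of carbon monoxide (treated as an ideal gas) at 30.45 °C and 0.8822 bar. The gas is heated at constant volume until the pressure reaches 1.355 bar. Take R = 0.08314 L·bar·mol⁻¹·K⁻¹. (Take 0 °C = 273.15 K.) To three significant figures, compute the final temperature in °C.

T₂ ≈ 193 °C

Convert: T₁ = 303.6 K.
From PV = nRT: V₁ = nRT₁/P₁ = 1490 L.
Isochoric, so P/T is constant: V₂ = V₁; T₂ = T₁·(P₂/P₁) = 466.3 K.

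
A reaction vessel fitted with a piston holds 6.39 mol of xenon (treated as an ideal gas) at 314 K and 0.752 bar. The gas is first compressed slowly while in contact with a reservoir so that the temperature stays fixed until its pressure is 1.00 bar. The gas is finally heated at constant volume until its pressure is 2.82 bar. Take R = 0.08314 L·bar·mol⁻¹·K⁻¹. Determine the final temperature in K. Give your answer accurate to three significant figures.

T₃ ≈ 885 K

From PV = nRT: V₁ = nRT₁/P₁ = 221.8 L.
T constant ⇒ Boyle's law P V = const: T₂ = T₁; V₂ = V₁·(P₁/P₂) = 166.8 L.
Isochoric, so P/T is constant: V₃ = V₂; T₃ = T₂·(P₃/P₂) = 885.5 K.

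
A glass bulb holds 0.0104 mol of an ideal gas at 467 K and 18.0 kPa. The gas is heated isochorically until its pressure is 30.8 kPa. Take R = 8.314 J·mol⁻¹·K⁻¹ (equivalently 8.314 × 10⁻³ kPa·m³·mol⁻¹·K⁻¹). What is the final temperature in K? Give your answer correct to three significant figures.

T₂ ≈ 799 K

From PV = nRT: V₁ = nRT₁/P₁ = 0.002243 m³.
Isochoric, so P/T is constant: V₂ = V₁; T₂ = T₁·(P₂/P₁) = 799.1 K.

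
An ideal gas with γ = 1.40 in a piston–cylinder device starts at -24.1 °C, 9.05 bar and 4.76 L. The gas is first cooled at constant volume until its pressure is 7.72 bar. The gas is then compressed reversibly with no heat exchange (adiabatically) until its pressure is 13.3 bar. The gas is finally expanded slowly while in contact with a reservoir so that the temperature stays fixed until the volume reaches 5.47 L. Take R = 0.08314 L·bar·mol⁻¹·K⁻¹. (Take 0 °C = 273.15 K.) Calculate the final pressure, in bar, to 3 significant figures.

P₄ ≈ 7.85 bar

Convert: T₁ = 249.0 K.
Isochoric, so P/T is constant: V₂ = V₁; T₂ = T₁·(P₂/P₁) = 212.4 K.
Adiabatic (γ = 1.40), T V^(γ−1) and P V^γ constant: T₃ = T₂·(P₃/P₂)^((γ−1)/γ) = 248.2 K; V₃ = V₂·(P₂/P₃)^(1/γ) = 3.228 L.
Isothermal, so P V is constant: T₄ = T₃; P₄ = P₃·(V₃/V₄) = 7.848 bar.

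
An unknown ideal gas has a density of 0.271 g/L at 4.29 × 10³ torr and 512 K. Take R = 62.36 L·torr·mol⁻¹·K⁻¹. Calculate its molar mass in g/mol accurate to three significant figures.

M ≈ 2.02 g/mol

ρ = PM/(RT) ⇒ M = ρRT/P = (0.271 × 62.36 × 512.0) / 4.29e+03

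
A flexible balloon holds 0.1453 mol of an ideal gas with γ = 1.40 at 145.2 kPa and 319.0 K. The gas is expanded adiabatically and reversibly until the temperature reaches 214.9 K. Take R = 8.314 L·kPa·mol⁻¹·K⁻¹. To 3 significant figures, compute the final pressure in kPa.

From PV = nRT: V₁ = nRT₁/P₁ = 2.654 L.
Reversible adiabatic, γ = 1.40: P₂ = P₁·(T₂/T₁)^(γ/(γ−1)) = 36.44 kPa; V₂ = V₁·(T₁/T₂)^(1/(γ−1)) = 7.125 L.

P₂ ≈ 36.4 kPa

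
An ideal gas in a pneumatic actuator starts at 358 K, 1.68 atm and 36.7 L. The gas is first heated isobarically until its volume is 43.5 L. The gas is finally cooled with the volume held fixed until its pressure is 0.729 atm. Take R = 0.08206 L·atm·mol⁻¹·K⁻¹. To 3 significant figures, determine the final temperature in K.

T₃ ≈ 184 K

Isobaric, so V/T is constant: P₂ = P₁; T₂ = T₁·(V₂/V₁) = 424.3 K.
Isochoric, so P/T is constant: V₃ = V₂; T₃ = T₂·(P₃/P₂) = 184.1 K.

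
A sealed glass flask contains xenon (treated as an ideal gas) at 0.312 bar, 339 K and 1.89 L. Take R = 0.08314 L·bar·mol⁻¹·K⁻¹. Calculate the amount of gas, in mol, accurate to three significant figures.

PV = nRT ⇒ n = PV/(RT) = (0.312 × 1.89) / (0.08314 × 339)

n ≈ 0.0209 mol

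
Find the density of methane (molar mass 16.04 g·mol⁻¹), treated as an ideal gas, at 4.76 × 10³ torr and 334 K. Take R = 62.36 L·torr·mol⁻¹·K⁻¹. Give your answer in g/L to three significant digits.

ρ ≈ 3.67 g/L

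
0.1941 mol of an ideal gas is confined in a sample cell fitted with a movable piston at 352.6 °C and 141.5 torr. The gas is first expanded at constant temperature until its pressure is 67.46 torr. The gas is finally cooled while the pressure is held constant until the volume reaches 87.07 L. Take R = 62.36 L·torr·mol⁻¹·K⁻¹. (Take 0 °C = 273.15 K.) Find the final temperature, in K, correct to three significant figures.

T₃ ≈ 485 K

Convert: T₁ = 625.8 K.
From PV = nRT: V₁ = nRT₁/P₁ = 53.53 L.
T constant ⇒ Boyle's law P V = const: T₂ = T₁; V₂ = V₁·(P₁/P₂) = 112.3 L.
P constant ⇒ V ∝ T: P₃ = P₂; T₃ = T₂·(V₃/V₂) = 485.3 K.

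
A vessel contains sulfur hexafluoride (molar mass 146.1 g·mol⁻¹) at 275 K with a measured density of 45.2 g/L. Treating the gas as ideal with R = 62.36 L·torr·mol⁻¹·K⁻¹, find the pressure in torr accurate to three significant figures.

P ≈ 5.31e+03 torr

ρ = PM/(RT) ⇒ P = ρRT/M = (45.2 × 62.36 × 275.0) / 146.1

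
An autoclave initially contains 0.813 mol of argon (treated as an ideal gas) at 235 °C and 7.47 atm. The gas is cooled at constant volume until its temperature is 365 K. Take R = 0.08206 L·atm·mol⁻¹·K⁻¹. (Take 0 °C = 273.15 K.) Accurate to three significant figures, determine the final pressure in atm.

P₂ ≈ 5.37 atm

Convert: T₁ = 508.1 K.
From PV = nRT: V₁ = nRT₁/P₁ = 4.538 L.
V constant ⇒ P ∝ T: V₂ = V₁; P₂ = P₁·(T₂/T₁) = 5.366 atm.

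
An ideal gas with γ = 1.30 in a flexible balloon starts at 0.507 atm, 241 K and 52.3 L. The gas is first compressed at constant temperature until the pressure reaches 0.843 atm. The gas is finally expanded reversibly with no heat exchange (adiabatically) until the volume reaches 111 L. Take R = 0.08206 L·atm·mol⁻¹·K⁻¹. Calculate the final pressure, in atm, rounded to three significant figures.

P₃ ≈ 0.164 atm

T constant ⇒ Boyle's law P V = const: T₂ = T₁; V₂ = V₁·(P₁/P₂) = 31.45 L.
Reversible adiabatic, γ = 1.30: T₃ = T₂·(V₂/V₃)^(γ−1) = 165.1 K; P₃ = P₂·(V₂/V₃)^γ = 0.1636 atm.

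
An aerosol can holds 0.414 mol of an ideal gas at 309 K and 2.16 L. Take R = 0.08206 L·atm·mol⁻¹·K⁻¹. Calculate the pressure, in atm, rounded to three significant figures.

PV = nRT ⇒ P = nRT/V = (0.414 × 0.08206 × 309) / 2.16

P ≈ 4.86 atm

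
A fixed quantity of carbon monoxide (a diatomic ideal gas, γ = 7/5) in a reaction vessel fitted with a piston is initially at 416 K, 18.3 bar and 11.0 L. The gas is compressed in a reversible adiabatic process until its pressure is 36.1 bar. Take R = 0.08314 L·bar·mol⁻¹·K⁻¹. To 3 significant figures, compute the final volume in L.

V₂ ≈ 6.77 L

Adiabatic (γ = 7/5), T V^(γ−1) and P V^γ constant: T₂ = T₁·(P₂/P₁)^((γ−1)/γ) = 505.1 K; V₂ = V₁·(P₁/P₂)^(1/γ) = 6.771 L.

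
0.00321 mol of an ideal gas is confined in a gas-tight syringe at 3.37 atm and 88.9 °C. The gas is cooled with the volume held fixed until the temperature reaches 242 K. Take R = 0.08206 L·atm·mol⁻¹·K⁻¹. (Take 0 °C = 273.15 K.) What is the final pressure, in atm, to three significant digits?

Convert: T₁ = 362.0 K.
From PV = nRT: V₁ = nRT₁/P₁ = 0.02830 L.
Isochoric, so P/T is constant: V₂ = V₁; P₂ = P₁·(T₂/T₁) = 2.253 atm.

P₂ ≈ 2.25 atm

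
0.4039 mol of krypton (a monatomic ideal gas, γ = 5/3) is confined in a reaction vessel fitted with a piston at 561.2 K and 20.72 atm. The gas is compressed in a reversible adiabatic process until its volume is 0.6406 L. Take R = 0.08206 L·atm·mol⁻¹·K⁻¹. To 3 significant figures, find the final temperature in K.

T₂ ≈ 703 K

From PV = nRT: V₁ = nRT₁/P₁ = 0.8977 L.
Reversible adiabatic, γ = 5/3: T₂ = T₁·(V₁/V₂)^(γ−1) = 702.8 K; P₂ = P₁·(V₁/V₂)^γ = 36.36 atm.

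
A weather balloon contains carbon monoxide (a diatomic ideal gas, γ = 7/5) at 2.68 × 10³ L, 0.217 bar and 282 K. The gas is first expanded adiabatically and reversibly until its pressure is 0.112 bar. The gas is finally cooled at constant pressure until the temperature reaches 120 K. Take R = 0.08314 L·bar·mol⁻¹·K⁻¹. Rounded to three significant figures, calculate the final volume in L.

V₃ ≈ 2.21e+03 L

Reversible adiabatic, γ = 7/5: T₂ = T₁·(P₂/P₁)^((γ−1)/γ) = 233.4 K; V₂ = V₁·(P₁/P₂)^(1/γ) = 4298 L.
P constant ⇒ V ∝ T: P₃ = P₂; V₃ = V₂·(T₃/T₂) = 2210 L.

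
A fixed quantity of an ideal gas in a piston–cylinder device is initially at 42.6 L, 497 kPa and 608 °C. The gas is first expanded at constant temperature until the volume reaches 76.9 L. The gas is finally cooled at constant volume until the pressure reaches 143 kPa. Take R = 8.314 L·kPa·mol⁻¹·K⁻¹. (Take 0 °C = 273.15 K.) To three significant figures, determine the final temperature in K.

T₃ ≈ 458 K

Convert: T₁ = 881.1 K.
Isothermal, so P V is constant: T₂ = T₁; P₂ = P₁·(V₁/V₂) = 275.3 kPa.
V constant ⇒ P ∝ T: V₃ = V₂; T₃ = T₂·(P₃/P₂) = 457.7 K.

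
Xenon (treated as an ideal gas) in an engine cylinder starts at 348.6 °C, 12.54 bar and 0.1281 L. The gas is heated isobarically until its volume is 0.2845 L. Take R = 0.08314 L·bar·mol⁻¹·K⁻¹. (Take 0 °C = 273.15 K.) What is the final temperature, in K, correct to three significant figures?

Convert: T₁ = 621.8 K.
Isobaric, so V/T is constant: P₂ = P₁; T₂ = T₁·(V₂/V₁) = 1381 K.

T₂ ≈ 1.38e+03 K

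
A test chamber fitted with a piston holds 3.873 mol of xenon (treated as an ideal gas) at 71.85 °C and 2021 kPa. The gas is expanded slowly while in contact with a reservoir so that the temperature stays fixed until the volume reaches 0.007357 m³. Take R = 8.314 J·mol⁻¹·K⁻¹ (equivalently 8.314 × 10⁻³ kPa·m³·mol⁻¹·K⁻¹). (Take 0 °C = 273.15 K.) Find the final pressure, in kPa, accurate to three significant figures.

P₂ ≈ 1.51e+03 kPa

Convert: T₁ = 345.0 K.
From PV = nRT: V₁ = nRT₁/P₁ = 0.005497 m³.
Isothermal, so P V is constant: T₂ = T₁; P₂ = P₁·(V₁/V₂) = 1510 kPa.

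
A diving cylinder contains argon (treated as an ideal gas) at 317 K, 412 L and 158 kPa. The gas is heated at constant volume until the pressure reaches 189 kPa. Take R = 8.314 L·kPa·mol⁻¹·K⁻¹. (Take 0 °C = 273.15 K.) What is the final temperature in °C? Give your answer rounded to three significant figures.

V constant ⇒ P ∝ T: V₂ = V₁; T₂ = T₁·(P₂/P₁) = 379.2 K.

T₂ ≈ 106 °C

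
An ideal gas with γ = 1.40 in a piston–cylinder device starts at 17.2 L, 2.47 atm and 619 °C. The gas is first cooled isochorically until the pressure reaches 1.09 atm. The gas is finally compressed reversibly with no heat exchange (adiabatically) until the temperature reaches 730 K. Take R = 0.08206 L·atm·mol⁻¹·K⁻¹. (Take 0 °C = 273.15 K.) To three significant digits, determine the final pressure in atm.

P₃ ≈ 9.46 atm

Convert: T₁ = 892.1 K.
Isochoric, so P/T is constant: V₂ = V₁; T₂ = T₁·(P₂/P₁) = 393.7 K.
Reversible adiabatic, γ = 1.40: P₃ = P₂·(T₃/T₂)^(γ/(γ−1)) = 9.462 atm; V₃ = V₂·(T₂/T₃)^(1/(γ−1)) = 3.674 L.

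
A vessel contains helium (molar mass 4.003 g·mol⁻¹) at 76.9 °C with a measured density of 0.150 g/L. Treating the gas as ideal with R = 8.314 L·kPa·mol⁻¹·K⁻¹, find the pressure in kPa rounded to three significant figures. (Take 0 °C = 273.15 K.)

P ≈ 109 kPa

ρ = PM/(RT) ⇒ P = ρRT/M = (0.150 × 8.314 × 350.0) / 4.003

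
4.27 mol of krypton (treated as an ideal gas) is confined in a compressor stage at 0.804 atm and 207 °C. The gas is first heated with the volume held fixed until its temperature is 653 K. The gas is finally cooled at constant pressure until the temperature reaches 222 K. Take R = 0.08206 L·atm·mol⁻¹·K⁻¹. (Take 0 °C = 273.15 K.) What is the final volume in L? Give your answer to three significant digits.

Convert: T₁ = 480.1 K.
From PV = nRT: V₁ = nRT₁/P₁ = 209.3 L.
V constant ⇒ P ∝ T: V₂ = V₁; P₂ = P₁·(T₂/T₁) = 1.093 atm.
P constant ⇒ V ∝ T: P₃ = P₂; V₃ = V₂·(T₃/T₂) = 71.14 L.

V₃ ≈ 71.1 L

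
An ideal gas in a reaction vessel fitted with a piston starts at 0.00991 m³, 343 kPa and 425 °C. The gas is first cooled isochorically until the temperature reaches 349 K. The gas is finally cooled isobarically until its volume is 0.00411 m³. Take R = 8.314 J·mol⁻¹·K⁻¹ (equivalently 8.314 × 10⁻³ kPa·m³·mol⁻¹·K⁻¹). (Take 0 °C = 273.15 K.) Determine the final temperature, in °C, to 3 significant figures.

Convert: T₁ = 698.1 K.
Isochoric, so P/T is constant: V₂ = V₁; P₂ = P₁·(T₂/T₁) = 171.5 kPa.
Isobaric, so V/T is constant: P₃ = P₂; T₃ = T₂·(V₃/V₂) = 144.7 K.

T₃ ≈ -128 °C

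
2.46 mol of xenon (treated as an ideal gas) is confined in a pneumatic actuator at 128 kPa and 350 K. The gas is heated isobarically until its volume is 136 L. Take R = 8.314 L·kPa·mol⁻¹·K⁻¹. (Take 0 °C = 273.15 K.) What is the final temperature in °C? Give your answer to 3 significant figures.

T₂ ≈ 578 °C

From PV = nRT: V₁ = nRT₁/P₁ = 55.92 L.
P constant ⇒ V ∝ T: P₂ = P₁; T₂ = T₁·(V₂/V₁) = 851.1 K.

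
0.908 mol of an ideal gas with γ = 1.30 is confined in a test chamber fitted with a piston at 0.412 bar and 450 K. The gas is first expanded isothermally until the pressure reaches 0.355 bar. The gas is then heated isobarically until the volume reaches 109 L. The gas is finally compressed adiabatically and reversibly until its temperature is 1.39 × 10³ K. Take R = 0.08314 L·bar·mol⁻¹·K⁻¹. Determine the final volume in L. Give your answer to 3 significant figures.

From PV = nRT: V₁ = nRT₁/P₁ = 82.45 L.
T constant ⇒ Boyle's law P V = const: T₂ = T₁; V₂ = V₁·(P₁/P₂) = 95.69 L.
P constant ⇒ V ∝ T: P₃ = P₂; T₃ = T₂·(V₃/V₂) = 512.6 K.
Reversible adiabatic, γ = 1.30: P₄ = P₃·(T₄/T₃)^(γ/(γ−1)) = 26.77 bar; V₄ = V₃·(T₃/T₄)^(1/(γ−1)) = 3.920 L.

V₄ ≈ 3.92 L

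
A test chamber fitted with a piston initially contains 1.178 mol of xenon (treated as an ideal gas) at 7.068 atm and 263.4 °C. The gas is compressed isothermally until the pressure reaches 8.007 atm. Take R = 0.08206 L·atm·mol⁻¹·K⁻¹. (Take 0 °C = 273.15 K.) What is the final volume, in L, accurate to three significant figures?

V₂ ≈ 6.48 L

Convert: T₁ = 536.5 K.
From PV = nRT: V₁ = nRT₁/P₁ = 7.338 L.
Isothermal, so P V is constant: T₂ = T₁; V₂ = V₁·(P₁/P₂) = 6.478 L.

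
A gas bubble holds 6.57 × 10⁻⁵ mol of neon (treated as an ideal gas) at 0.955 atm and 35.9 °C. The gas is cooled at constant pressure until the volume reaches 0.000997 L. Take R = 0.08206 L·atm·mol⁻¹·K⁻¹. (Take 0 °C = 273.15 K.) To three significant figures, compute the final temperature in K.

T₂ ≈ 177 K

Convert: T₁ = 309.0 K.
From PV = nRT: V₁ = nRT₁/P₁ = 0.001745 L.
P constant ⇒ V ∝ T: P₂ = P₁; T₂ = T₁·(V₂/V₁) = 176.6 K.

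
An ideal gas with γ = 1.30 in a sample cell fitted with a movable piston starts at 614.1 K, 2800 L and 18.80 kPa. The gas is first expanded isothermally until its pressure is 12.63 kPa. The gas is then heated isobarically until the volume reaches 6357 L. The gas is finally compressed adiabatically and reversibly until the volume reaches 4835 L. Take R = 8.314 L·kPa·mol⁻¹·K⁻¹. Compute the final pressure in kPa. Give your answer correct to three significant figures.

T constant ⇒ Boyle's law P V = const: T₂ = T₁; V₂ = V₁·(P₁/P₂) = 4168 L.
P constant ⇒ V ∝ T: P₃ = P₂; T₃ = T₂·(V₃/V₂) = 936.7 K.
Reversible adiabatic, γ = 1.30: T₄ = T₃·(V₃/V₄)^(γ−1) = 1017 K; P₄ = P₃·(V₃/V₄)^γ = 18.03 kPa.

P₄ ≈ 18.0 kPa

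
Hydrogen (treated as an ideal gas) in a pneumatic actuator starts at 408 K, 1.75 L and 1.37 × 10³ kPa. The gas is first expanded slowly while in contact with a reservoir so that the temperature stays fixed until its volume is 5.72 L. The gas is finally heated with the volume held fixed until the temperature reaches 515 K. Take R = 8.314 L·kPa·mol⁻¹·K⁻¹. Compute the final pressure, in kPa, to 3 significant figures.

P₃ ≈ 529 kPa

Isothermal, so P V is constant: T₂ = T₁; P₂ = P₁·(V₁/V₂) = 419.1 kPa.
Isochoric, so P/T is constant: V₃ = V₂; P₃ = P₂·(T₃/T₂) = 529.1 kPa.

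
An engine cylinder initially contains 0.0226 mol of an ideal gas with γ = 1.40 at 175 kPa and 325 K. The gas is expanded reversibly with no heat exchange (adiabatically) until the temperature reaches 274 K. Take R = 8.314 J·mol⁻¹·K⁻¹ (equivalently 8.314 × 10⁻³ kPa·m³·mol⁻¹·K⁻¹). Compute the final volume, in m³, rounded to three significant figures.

From PV = nRT: V₁ = nRT₁/P₁ = 0.0003490 m³.
Reversible adiabatic, γ = 1.40: P₂ = P₁·(T₂/T₁)^(γ/(γ−1)) = 96.29 kPa; V₂ = V₁·(T₁/T₂)^(1/(γ−1)) = 0.0005347 m³.

V₂ ≈ 0.000535 m³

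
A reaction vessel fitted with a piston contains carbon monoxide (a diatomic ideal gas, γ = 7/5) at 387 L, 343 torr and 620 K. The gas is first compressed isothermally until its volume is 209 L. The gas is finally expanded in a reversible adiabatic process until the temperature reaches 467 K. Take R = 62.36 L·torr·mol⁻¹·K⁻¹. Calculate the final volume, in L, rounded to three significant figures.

V₃ ≈ 424 L

Isothermal, so P V is constant: T₂ = T₁; P₂ = P₁·(V₁/V₂) = 635.1 torr.
Adiabatic (γ = 7/5), T V^(γ−1) and P V^γ constant: P₃ = P₂·(T₃/T₂)^(γ/(γ−1)) = 235.6 torr; V₃ = V₂·(T₂/T₃)^(1/(γ−1)) = 424.5 L.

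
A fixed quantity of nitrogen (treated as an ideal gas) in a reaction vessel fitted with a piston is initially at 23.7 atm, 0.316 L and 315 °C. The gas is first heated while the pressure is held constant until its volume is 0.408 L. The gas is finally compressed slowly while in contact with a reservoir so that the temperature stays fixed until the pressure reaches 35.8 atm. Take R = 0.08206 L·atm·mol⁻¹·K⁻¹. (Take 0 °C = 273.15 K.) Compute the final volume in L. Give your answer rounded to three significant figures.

V₃ ≈ 0.270 L

Convert: T₁ = 588.1 K.
P constant ⇒ V ∝ T: P₂ = P₁; T₂ = T₁·(V₂/V₁) = 759.4 K.
Isothermal, so P V is constant: T₃ = T₂; V₃ = V₂·(P₂/P₃) = 0.2701 L.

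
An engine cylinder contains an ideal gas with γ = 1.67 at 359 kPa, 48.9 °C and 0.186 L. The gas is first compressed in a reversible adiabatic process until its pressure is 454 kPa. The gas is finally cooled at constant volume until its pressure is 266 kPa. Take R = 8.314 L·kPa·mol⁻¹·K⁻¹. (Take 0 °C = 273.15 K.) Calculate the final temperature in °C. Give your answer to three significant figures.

Convert: T₁ = 322.0 K.
Adiabatic (γ = 1.67), T V^(γ−1) and P V^γ constant: T₂ = T₁·(P₂/P₁)^((γ−1)/γ) = 353.9 K; V₂ = V₁·(P₁/P₂)^(1/γ) = 0.1616 L.
Isochoric, so P/T is constant: V₃ = V₂; T₃ = T₂·(P₃/P₂) = 207.3 K.

T₃ ≈ -65.8 °C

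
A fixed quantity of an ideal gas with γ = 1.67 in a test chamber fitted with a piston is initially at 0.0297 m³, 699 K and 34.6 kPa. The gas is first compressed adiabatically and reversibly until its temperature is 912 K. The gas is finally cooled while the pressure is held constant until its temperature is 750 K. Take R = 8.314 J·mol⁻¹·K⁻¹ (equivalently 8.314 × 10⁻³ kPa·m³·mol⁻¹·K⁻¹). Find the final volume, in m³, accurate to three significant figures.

Reversible adiabatic, γ = 1.67: P₂ = P₁·(T₂/T₁)^(γ/(γ−1)) = 67.14 kPa; V₂ = V₁·(T₁/T₂)^(1/(γ−1)) = 0.01997 m³.
P constant ⇒ V ∝ T: P₃ = P₂; V₃ = V₂·(T₃/T₂) = 0.01642 m³.

V₃ ≈ 0.0164 m³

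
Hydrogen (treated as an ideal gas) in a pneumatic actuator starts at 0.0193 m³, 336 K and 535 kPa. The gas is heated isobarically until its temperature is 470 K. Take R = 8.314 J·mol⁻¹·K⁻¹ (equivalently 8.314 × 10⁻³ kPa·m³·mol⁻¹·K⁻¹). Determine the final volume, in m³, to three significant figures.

P constant ⇒ V ∝ T: P₂ = P₁; V₂ = V₁·(T₂/T₁) = 0.02700 m³.

V₂ ≈ 0.0270 m³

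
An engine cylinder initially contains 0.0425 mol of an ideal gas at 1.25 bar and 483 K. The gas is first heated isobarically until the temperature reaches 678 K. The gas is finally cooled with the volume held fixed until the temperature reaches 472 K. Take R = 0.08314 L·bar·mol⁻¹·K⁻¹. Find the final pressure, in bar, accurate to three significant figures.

From PV = nRT: V₁ = nRT₁/P₁ = 1.365 L.
P constant ⇒ V ∝ T: P₂ = P₁; V₂ = V₁·(T₂/T₁) = 1.917 L.
V constant ⇒ P ∝ T: V₃ = V₂; P₃ = P₂·(T₃/T₂) = 0.8702 bar.

P₃ ≈ 0.870 bar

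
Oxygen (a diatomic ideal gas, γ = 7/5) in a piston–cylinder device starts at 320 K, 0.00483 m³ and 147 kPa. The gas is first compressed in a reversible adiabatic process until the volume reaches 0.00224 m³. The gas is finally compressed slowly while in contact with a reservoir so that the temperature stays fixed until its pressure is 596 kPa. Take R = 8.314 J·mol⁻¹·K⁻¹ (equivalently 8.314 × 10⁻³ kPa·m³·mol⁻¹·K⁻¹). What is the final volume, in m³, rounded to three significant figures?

Reversible adiabatic, γ = 7/5: T₂ = T₁·(V₁/V₂)^(γ−1) = 435.1 K; P₂ = P₁·(V₁/V₂)^γ = 431.0 kPa.
T constant ⇒ Boyle's law P V = const: T₃ = T₂; V₃ = V₂·(P₂/P₃) = 0.001620 m³.

V₃ ≈ 0.00162 m³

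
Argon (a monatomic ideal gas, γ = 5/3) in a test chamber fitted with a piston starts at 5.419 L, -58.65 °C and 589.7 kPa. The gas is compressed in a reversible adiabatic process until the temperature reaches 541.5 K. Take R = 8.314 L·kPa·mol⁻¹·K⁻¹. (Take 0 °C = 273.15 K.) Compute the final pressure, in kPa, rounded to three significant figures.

Convert: T₁ = 214.5 K.
Adiabatic (γ = 5/3), T V^(γ−1) and P V^γ constant: P₂ = P₁·(T₂/T₁)^(γ/(γ−1)) = 5971 kPa; V₂ = V₁·(T₁/T₂)^(1/(γ−1)) = 1.351 L.

P₂ ≈ 5.97e+03 kPa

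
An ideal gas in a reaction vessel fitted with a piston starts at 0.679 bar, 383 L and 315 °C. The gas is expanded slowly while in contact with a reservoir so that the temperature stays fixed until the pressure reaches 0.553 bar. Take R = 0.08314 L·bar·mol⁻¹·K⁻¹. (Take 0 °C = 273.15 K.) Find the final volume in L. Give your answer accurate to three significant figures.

V₂ ≈ 470 L

Convert: T₁ = 588.1 K.
Isothermal, so P V is constant: T₂ = T₁; V₂ = V₁·(P₁/P₂) = 470.3 L.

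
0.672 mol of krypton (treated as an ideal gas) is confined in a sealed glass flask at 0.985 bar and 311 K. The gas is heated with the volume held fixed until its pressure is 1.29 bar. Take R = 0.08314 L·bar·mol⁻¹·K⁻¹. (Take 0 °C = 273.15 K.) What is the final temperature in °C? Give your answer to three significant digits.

From PV = nRT: V₁ = nRT₁/P₁ = 17.64 L.
V constant ⇒ P ∝ T: V₂ = V₁; T₂ = T₁·(P₂/P₁) = 407.3 K.

T₂ ≈ 134 °C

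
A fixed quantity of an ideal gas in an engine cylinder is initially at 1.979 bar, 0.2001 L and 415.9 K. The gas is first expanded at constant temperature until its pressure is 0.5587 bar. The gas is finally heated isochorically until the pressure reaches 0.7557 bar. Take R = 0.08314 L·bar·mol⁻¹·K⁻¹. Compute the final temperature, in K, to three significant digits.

T₃ ≈ 563 K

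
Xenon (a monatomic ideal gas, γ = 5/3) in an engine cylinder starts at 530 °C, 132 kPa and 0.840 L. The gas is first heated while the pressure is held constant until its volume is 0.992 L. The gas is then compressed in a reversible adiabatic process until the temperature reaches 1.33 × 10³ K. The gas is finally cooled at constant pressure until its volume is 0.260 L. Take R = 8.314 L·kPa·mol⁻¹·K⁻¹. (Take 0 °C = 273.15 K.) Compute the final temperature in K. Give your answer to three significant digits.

Convert: T₁ = 803.1 K.
Isobaric, so V/T is constant: P₂ = P₁; T₂ = T₁·(V₂/V₁) = 948.5 K.
Reversible adiabatic, γ = 5/3: P₃ = P₂·(T₃/T₂)^(γ/(γ−1)) = 307.3 kPa; V₃ = V₂·(T₂/T₃)^(1/(γ−1)) = 0.5974 L.
Isobaric, so V/T is constant: P₄ = P₃; T₄ = T₃·(V₄/V₃) = 578.8 K.

T₄ ≈ 579 K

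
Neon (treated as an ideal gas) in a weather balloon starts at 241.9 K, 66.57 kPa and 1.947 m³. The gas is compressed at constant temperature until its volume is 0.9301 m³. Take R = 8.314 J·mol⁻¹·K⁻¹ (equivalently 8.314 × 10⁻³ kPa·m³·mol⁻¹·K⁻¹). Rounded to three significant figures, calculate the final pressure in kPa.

T constant ⇒ Boyle's law P V = const: T₂ = T₁; P₂ = P₁·(V₁/V₂) = 139.4 kPa.

P₂ ≈ 139 kPa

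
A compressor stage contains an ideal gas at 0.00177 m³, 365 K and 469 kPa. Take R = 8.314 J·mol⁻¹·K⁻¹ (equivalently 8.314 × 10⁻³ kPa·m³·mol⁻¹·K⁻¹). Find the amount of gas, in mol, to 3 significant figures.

PV = nRT ⇒ n = PV/(RT) = (469 × 0.00177) / (8.314 × 10⁻³ × 365)

n ≈ 0.274 mol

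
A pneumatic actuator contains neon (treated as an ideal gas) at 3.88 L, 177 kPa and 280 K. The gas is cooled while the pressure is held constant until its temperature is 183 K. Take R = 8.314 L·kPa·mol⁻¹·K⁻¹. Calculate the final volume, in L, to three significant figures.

P constant ⇒ V ∝ T: P₂ = P₁; V₂ = V₁·(T₂/T₁) = 2.536 L.

V₂ ≈ 2.54 L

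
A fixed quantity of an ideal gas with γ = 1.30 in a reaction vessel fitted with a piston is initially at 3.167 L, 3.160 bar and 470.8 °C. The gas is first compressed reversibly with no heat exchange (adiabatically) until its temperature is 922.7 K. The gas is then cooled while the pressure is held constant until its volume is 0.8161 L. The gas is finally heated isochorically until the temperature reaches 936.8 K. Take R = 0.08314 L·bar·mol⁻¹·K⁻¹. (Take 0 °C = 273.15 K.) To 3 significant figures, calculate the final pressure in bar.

Convert: T₁ = 744.0 K.
Adiabatic (γ = 1.30), T V^(γ−1) and P V^γ constant: P₂ = P₁·(T₂/T₁)^(γ/(γ−1)) = 8.034 bar; V₂ = V₁·(T₁/T₂)^(1/(γ−1)) = 1.545 L.
P constant ⇒ V ∝ T: P₃ = P₂; T₃ = T₂·(V₃/V₂) = 487.4 K.
V constant ⇒ P ∝ T: V₄ = V₃; P₄ = P₃·(T₄/T₃) = 15.44 bar.

P₄ ≈ 15.4 bar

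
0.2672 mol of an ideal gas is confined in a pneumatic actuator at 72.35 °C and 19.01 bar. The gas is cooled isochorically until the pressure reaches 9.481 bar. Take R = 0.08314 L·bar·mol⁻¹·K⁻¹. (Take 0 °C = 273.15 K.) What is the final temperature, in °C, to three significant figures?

T₂ ≈ -101 °C

Convert: T₁ = 345.5 K.
From PV = nRT: V₁ = nRT₁/P₁ = 0.4037 L.
Isochoric, so P/T is constant: V₂ = V₁; T₂ = T₁·(P₂/P₁) = 172.3 K.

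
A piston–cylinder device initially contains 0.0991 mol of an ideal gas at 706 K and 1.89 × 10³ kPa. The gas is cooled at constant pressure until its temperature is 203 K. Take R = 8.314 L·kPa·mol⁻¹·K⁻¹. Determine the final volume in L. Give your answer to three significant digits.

V₂ ≈ 0.0885 L

From PV = nRT: V₁ = nRT₁/P₁ = 0.3078 L.
P constant ⇒ V ∝ T: P₂ = P₁; V₂ = V₁·(T₂/T₁) = 0.08849 L.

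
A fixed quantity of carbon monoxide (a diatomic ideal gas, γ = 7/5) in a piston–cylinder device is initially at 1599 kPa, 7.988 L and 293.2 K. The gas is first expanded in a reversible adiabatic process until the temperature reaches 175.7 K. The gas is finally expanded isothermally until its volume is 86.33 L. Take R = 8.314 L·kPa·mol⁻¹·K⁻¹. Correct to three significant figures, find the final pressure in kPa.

P₃ ≈ 88.7 kPa

Adiabatic (γ = 7/5), T V^(γ−1) and P V^γ constant: P₂ = P₁·(T₂/T₁)^(γ/(γ−1)) = 266.4 kPa; V₂ = V₁·(T₁/T₂)^(1/(γ−1)) = 28.74 L.
T constant ⇒ Boyle's law P V = const: T₃ = T₂; P₃ = P₂·(V₂/V₃) = 88.66 kPa.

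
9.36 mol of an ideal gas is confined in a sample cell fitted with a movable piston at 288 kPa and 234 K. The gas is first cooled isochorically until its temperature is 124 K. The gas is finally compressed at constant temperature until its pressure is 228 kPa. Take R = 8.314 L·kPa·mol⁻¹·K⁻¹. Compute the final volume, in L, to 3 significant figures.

V₃ ≈ 42.3 L

From PV = nRT: V₁ = nRT₁/P₁ = 63.23 L.
Isochoric, so P/T is constant: V₂ = V₁; P₂ = P₁·(T₂/T₁) = 152.6 kPa.
T constant ⇒ Boyle's law P V = const: T₃ = T₂; V₃ = V₂·(P₂/P₃) = 42.32 L.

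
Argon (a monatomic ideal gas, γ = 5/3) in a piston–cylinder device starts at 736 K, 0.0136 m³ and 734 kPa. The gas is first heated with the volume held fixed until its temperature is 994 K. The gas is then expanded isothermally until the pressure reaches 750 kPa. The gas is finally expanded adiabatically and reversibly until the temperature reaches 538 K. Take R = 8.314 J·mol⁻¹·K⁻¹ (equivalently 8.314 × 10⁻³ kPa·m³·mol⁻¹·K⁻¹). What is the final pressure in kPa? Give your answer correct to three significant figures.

P₄ ≈ 162 kPa

Isochoric, so P/T is constant: V₂ = V₁; P₂ = P₁·(T₂/T₁) = 991.3 kPa.
T constant ⇒ Boyle's law P V = const: T₃ = T₂; V₃ = V₂·(P₂/P₃) = 0.01798 m³.
Reversible adiabatic, γ = 5/3: P₄ = P₃·(T₄/T₃)^(γ/(γ−1)) = 161.6 kPa; V₄ = V₃·(T₃/T₄)^(1/(γ−1)) = 0.04514 m³.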